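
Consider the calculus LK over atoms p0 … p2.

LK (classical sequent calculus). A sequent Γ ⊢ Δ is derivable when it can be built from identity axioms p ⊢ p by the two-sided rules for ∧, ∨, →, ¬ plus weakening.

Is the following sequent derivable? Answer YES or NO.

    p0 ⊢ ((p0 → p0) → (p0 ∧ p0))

Proof tree:
[→R] p0 ⊢ ((p0 → p0) → (p0 ∧ p0))
  [∧R] (p0 → p0), p0 ⊢ (p0 ∧ p0)
    [→L] p0, (p0 → p0) ⊢ p0
      [Ax] p0 ⊢ p0
      [WR] p0 ⊢ p0, p0
        [Ax] p0 ⊢ p0
    [→L] p0, (p0 → p0) ⊢ p0
      [Ax] p0 ⊢ p0
      [WR] p0 ⊢ p0, p0
        [Ax] p0 ⊢ p0

Result: YES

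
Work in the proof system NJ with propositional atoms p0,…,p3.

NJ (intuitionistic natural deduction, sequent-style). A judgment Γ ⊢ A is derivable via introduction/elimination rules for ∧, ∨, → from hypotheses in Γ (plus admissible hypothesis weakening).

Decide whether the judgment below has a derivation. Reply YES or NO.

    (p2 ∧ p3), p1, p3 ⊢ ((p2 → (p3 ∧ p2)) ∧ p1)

Proof tree:
[∧I] (p2 ∧ p3), p1, p3 ⊢ ((p2 → (p3 ∧ p2)) ∧ p1)
  [→I] p3 ⊢ (p2 → (p3 ∧ p2))
    [∧I] p2, p3 ⊢ (p3 ∧ p2)
      [Ax] p3 ⊢ p3
      [Ax] p2 ⊢ p2
  [Wk] p1, (p2 ∧ p3) ⊢ p1
    [Ax] p1 ⊢ p1

Result: YES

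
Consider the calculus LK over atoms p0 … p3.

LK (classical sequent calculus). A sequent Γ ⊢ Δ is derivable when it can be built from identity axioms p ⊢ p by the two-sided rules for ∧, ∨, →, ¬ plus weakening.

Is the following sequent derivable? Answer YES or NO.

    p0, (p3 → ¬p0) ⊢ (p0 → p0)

Proof tree:
[→L] p0, (p3 → ¬p0) ⊢ (p0 → p0)
  [WR]  ⊢ (p0 → p0), p3
    [→R]  ⊢ (p0 → p0)
      [Ax] p0 ⊢ p0
  [¬L] p0, ¬p0 ⊢ 
    [Ax] p0 ⊢ p0

Result: YES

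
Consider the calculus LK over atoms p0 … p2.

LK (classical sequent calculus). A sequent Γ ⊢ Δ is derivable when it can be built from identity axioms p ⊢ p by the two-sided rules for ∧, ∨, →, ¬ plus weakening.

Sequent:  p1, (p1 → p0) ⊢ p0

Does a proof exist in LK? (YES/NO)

Proof tree:
[→L] p1, (p1 → p0) ⊢ p0
  [WL] p1, p1 ⊢ p1
    [Ax] p1 ⊢ p1
  [Ax] p0 ⊢ p0

Result: YES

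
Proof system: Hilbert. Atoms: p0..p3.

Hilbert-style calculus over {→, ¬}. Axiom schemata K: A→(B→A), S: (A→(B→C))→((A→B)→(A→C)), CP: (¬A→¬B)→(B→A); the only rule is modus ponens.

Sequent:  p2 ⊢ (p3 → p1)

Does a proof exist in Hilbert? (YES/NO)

Search for a countermodel by truth-table:
  v=0000: Γ:[p2=F] Δ:[(p3 → p1)=T] refutes=False
  v=0001: Γ:[p2=F] Δ:[(p3 → p1)=F] refutes=False
  v=0010: Γ:[p2=T] Δ:[(p3 → p1)=T] refutes=False
  v=0011: Γ:[p2=T] Δ:[(p3 → p1)=F] refutes=True  ← countermodel

Result: NO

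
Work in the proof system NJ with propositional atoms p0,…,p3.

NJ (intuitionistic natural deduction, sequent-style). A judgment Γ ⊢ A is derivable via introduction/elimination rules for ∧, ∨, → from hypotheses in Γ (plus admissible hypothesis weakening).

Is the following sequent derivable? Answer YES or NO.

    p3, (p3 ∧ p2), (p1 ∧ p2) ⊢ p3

Derivation trace:
[Wk] p3, (p3 ∧ p2), (p1 ∧ p2) ⊢ p3
  [Wk] p3, (p3 ∧ p2) ⊢ p3
    [Ax] p3 ⊢ p3

Result: YES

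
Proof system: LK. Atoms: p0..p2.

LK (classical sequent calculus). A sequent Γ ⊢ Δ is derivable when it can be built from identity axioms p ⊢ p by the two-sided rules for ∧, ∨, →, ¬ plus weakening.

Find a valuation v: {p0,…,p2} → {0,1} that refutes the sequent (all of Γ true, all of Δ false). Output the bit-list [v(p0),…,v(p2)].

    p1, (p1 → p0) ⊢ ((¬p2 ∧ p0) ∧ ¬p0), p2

Enumerate valuations to refute Γ ⊢ Δ:
  v=000: Γ:[p1=F, (p1 → p0)=T] Δ:[((¬p2 ∧ p0) ∧ ¬p0)=F, p2=F] refutes=False
  v=001: Γ:[p1=F, (p1 → p0)=T] Δ:[((¬p2 ∧ p0) ∧ ¬p0)=F, p2=T] refutes=False
  v=010: Γ:[p1=T, (p1 → p0)=F] Δ:[((¬p2 ∧ p0) ∧ ¬p0)=F, p2=F] refutes=False
  v=011: Γ:[p1=T, (p1 → p0)=F] Δ:[((¬p2 ∧ p0) ∧ ¬p0)=F, p2=T] refutes=False
  v=100: Γ:[p1=F, (p1 → p0)=T] Δ:[((¬p2 ∧ p0) ∧ ¬p0)=F, p2=F] refutes=False
  v=101: Γ:[p1=F, (p1 → p0)=T] Δ:[((¬p2 ∧ p0) ∧ ¬p0)=F, p2=T] refutes=False
  v=110: Γ:[p1=T, (p1 → p0)=T] Δ:[((¬p2 ∧ p0) ∧ ¬p0)=F, p2=F] refutes=True  ← countermodel

Result: [1, 1, 0]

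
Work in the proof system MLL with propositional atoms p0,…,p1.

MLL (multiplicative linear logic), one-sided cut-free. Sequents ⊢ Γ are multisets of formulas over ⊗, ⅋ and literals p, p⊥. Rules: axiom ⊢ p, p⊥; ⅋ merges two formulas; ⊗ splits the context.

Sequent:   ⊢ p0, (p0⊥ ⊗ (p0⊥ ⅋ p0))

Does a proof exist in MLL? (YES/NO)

Proof tree:
[⊗]  ⊢ p0, (p0⊥ ⊗ (p0⊥ ⅋ p0))
  [Ax]  ⊢ p0, p0⊥
  [⅋]  ⊢ (p0⊥ ⅋ p0)
    [Ax]  ⊢ p0, p0⊥

Result: YES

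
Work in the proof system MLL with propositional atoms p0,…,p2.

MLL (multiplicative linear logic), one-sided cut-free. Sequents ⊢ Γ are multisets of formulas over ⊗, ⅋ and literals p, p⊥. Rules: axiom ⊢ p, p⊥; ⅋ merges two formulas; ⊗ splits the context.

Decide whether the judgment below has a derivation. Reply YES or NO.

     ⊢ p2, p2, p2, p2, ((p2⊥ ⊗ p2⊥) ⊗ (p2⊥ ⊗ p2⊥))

Derivation trace:
[⊗]  ⊢ p2, p2, p2, p2, ((p2⊥ ⊗ p2⊥) ⊗ (p2⊥ ⊗ p2⊥))
  [⊗]  ⊢ p2, p2, (p2⊥ ⊗ p2⊥)
    [Ax]  ⊢ p2, p2⊥
    [Ax]  ⊢ p2, p2⊥
  [⊗]  ⊢ p2, p2, (p2⊥ ⊗ p2⊥)
    [Ax]  ⊢ p2, p2⊥
    [Ax]  ⊢ p2, p2⊥

Result: YES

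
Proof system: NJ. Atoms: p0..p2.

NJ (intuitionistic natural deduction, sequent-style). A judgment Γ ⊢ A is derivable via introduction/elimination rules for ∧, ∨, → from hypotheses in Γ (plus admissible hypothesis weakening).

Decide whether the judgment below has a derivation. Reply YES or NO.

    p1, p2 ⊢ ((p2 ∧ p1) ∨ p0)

Derivation trace:
[∨I₁] p1, p2 ⊢ ((p2 ∧ p1) ∨ p0)
  [∧I] p1, p2 ⊢ (p2 ∧ p1)
    [Ax] p2 ⊢ p2
    [Ax] p1 ⊢ p1

Result: YES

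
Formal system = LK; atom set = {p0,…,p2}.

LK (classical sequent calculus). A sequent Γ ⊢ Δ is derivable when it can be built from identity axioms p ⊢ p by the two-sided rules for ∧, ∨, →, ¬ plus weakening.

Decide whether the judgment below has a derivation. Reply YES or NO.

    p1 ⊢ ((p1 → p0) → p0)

Proof tree:
[→R] p1 ⊢ ((p1 → p0) → p0)
  [→L] p1, (p1 → p0) ⊢ p0
    [Ax] p1 ⊢ p1
    [Ax] p0 ⊢ p0

Result: YES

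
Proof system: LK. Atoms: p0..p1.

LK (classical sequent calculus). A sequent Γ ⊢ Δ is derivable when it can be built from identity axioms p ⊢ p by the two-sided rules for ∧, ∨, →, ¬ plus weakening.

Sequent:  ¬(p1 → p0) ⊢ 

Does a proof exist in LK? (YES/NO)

Enumerate valuations to refute Γ ⊢ Δ:
  v=00: Γ:[¬(p1 → p0)=F] Δ:[] refutes=False
  v=01: Γ:[¬(p1 → p0)=T] Δ:[] refutes=True  ← countermodel

Result: NO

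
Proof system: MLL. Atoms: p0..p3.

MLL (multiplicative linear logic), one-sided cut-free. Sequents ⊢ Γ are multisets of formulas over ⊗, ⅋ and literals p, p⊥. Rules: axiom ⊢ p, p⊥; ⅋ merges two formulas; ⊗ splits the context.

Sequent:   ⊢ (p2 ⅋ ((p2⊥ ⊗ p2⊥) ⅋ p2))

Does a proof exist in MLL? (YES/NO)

Derivation trace:
[⅋]  ⊢ (p2 ⅋ ((p2⊥ ⊗ p2⊥) ⅋ p2))
  [⅋]  ⊢ p2, ((p2⊥ ⊗ p2⊥) ⅋ p2)
    [⊗]  ⊢ p2, p2, (p2⊥ ⊗ p2⊥)
      [Ax]  ⊢ p2, p2⊥
      [Ax]  ⊢ p2, p2⊥

Result: YES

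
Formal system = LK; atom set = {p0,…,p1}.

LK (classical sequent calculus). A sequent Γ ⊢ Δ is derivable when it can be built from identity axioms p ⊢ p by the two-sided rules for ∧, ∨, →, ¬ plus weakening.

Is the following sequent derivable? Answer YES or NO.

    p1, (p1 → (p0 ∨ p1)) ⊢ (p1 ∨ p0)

Proof tree:
[→L] p1, (p1 → (p0 ∨ p1)) ⊢ (p1 ∨ p0)
  [Ax] p1 ⊢ p1
  [∨R] (p0 ∨ p1) ⊢ (p1 ∨ p0)
    [∨L] (p0 ∨ p1) ⊢ p1, p0
      [Ax] p0 ⊢ p0
      [Ax] p1 ⊢ p1

Result: YES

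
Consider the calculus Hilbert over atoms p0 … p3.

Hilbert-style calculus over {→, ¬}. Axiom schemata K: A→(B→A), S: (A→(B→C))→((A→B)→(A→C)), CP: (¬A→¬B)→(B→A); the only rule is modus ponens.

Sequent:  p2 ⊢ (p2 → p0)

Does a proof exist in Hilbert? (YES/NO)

Truth-table refutation:
  v=0000: Γ:[p2=F] Δ:[(p2 → p0)=T] refutes=False
  v=0001: Γ:[p2=F] Δ:[(p2 → p0)=T] refutes=False
  v=0010: Γ:[p2=T] Δ:[(p2 → p0)=F] refutes=True  ← countermodel

Result: NO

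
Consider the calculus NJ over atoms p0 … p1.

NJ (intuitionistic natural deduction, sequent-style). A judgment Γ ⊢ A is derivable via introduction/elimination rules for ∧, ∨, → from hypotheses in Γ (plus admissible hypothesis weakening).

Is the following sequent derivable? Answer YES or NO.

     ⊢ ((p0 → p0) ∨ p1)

Derivation (root first):
[∨I₁]  ⊢ ((p0 → p0) ∨ p1)
  [→I]  ⊢ (p0 → p0)
    [Ax] p0 ⊢ p0

Result: YES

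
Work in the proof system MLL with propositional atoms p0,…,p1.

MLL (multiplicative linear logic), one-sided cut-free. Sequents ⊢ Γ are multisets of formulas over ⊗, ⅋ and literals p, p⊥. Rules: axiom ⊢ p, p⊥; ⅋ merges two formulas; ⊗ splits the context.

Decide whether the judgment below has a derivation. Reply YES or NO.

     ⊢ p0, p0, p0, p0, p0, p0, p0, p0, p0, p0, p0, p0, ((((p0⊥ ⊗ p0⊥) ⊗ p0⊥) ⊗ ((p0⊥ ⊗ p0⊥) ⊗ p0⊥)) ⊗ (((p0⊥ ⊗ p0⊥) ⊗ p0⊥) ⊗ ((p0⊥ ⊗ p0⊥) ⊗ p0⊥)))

Derivation trace:
[⊗]  ⊢ p0, p0, p0, p0, p0, p0, p0, p0, p0, p0, p0, p0, ((((p0⊥ ⊗ p0⊥) ⊗ p0⊥) ⊗ ((p0⊥ ⊗ p0⊥) ⊗ p0⊥)) ⊗ (((p0⊥ ⊗ p0⊥) ⊗ p0⊥) ⊗ ((p0⊥ ⊗ p0⊥) ⊗ p0⊥)))
  [⊗]  ⊢ p0, p0, p0, p0, p0, p0, (((p0⊥ ⊗ p0⊥) ⊗ p0⊥) ⊗ ((p0⊥ ⊗ p0⊥) ⊗ p0⊥))
    [⊗]  ⊢ p0, p0, p0, ((p0⊥ ⊗ p0⊥) ⊗ p0⊥)
      [⊗]  ⊢ p0, p0, (p0⊥ ⊗ p0⊥)
        [Ax]  ⊢ p0, p0⊥
        [Ax]  ⊢ p0, p0⊥
      [Ax]  ⊢ p0, p0⊥
    [⊗]  ⊢ p0, p0, p0, ((p0⊥ ⊗ p0⊥) ⊗ p0⊥)
      [⊗]  ⊢ p0, p0, (p0⊥ ⊗ p0⊥)
        [Ax]  ⊢ p0, p0⊥
        [Ax]  ⊢ p0, p0⊥
      [Ax]  ⊢ p0, p0⊥
  [⊗]  ⊢ p0, p0, p0, p0, p0, p0, (((p0⊥ ⊗ p0⊥) ⊗ p0⊥) ⊗ ((p0⊥ ⊗ p0⊥) ⊗ p0⊥))
    [⊗]  ⊢ p0, p0, p0, ((p0⊥ ⊗ p0⊥) ⊗ p0⊥)
      [⊗]  ⊢ p0, p0, (p0⊥ ⊗ p0⊥)
        [Ax]  ⊢ p0, p0⊥
        [Ax]  ⊢ p0, p0⊥
      [Ax]  ⊢ p0, p0⊥
    [⊗]  ⊢ p0, p0, p0, ((p0⊥ ⊗ p0⊥) ⊗ p0⊥)
      [⊗]  ⊢ p0, p0, (p0⊥ ⊗ p0⊥)
        [Ax]  ⊢ p0, p0⊥
        [Ax]  ⊢ p0, p0⊥
      [Ax]  ⊢ p0, p0⊥

Result: YES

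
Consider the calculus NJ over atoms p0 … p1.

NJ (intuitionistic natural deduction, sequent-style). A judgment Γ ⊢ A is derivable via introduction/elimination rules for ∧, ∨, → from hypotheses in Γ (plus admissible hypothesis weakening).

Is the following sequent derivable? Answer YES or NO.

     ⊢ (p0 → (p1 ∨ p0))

Proof tree:
[→I]  ⊢ (p0 → (p1 ∨ p0))
  [∨I₂] p0 ⊢ (p1 ∨ p0)
    [Ax] p0 ⊢ p0

Result: YES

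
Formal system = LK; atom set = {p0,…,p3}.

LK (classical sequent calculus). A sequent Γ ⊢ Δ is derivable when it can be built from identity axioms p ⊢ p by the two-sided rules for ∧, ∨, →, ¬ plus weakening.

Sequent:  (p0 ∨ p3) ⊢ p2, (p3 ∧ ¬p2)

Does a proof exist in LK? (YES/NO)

Enumerate valuations to refute Γ ⊢ Δ:
  v=0000: Γ:[(p0 ∨ p3)=F] Δ:[p2=F, (p3 ∧ ¬p2)=F] refutes=False
  v=0001: Γ:[(p0 ∨ p3)=T] Δ:[p2=F, (p3 ∧ ¬p2)=T] refutes=False
  v=0010: Γ:[(p0 ∨ p3)=F] Δ:[p2=T, (p3 ∧ ¬p2)=F] refutes=False
  v=0011: Γ:[(p0 ∨ p3)=T] Δ:[p2=T, (p3 ∧ ¬p2)=F] refutes=False
  v=0100: Γ:[(p0 ∨ p3)=F] Δ:[p2=F, (p3 ∧ ¬p2)=F] refutes=False
  v=0101: Γ:[(p0 ∨ p3)=T] Δ:[p2=F, (p3 ∧ ¬p2)=T] refutes=False
  v=0110: Γ:[(p0 ∨ p3)=F] Δ:[p2=T, (p3 ∧ ¬p2)=F] refutes=False
  v=0111: Γ:[(p0 ∨ p3)=T] Δ:[p2=T, (p3 ∧ ¬p2)=F] refutes=False
  v=1000: Γ:[(p0 ∨ p3)=T] Δ:[p2=F, (p3 ∧ ¬p2)=F] refutes=True  ← countermodel

Result: NO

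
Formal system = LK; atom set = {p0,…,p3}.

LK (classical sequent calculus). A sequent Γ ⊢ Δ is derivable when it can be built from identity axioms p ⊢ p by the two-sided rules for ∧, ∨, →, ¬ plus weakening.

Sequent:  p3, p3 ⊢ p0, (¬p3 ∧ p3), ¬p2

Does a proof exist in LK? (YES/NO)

Truth-table refutation:
  v=0000: Γ:[p3=F, p3=F] Δ:[p0=F, (¬p3 ∧ p3)=F, ¬p2=T] refutes=False
  v=0001: Γ:[p3=T, p3=T] Δ:[p0=F, (¬p3 ∧ p3)=F, ¬p2=T] refutes=False
  v=0010: Γ:[p3=F, p3=F] Δ:[p0=F, (¬p3 ∧ p3)=F, ¬p2=F] refutes=False
  v=0011: Γ:[p3=T, p3=T] Δ:[p0=F, (¬p3 ∧ p3)=F, ¬p2=F] refutes=True  ← countermodel

Result: NO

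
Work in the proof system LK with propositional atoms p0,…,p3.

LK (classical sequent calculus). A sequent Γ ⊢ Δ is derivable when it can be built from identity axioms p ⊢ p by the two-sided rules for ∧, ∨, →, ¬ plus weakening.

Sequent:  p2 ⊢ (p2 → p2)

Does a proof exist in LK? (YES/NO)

Derivation (root first):
[WL] p2 ⊢ (p2 → p2)
  [→R]  ⊢ (p2 → p2)
    [Ax] p2 ⊢ p2

Result: YES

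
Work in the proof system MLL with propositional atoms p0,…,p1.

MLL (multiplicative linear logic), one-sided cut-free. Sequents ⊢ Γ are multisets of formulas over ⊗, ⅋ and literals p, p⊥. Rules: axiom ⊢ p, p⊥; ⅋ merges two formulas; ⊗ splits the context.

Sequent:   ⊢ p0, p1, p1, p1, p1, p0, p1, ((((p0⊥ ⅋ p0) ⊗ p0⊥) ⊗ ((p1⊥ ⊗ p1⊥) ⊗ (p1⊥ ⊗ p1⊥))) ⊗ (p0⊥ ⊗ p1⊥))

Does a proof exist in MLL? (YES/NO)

Derivation trace:
[⊗]  ⊢ p0, p1, p1, p1, p1, p0, p1, ((((p0⊥ ⅋ p0) ⊗ p0⊥) ⊗ ((p1⊥ ⊗ p1⊥) ⊗ (p1⊥ ⊗ p1⊥))) ⊗ (p0⊥ ⊗ p1⊥))
  [⊗]  ⊢ p0, p1, p1, p1, p1, (((p0⊥ ⅋ p0) ⊗ p0⊥) ⊗ ((p1⊥ ⊗ p1⊥) ⊗ (p1⊥ ⊗ p1⊥)))
    [⊗]  ⊢ p0, ((p0⊥ ⅋ p0) ⊗ p0⊥)
      [⅋]  ⊢ (p0⊥ ⅋ p0)
        [Ax]  ⊢ p0, p0⊥
      [Ax]  ⊢ p0, p0⊥
    [⊗]  ⊢ p1, p1, p1, p1, ((p1⊥ ⊗ p1⊥) ⊗ (p1⊥ ⊗ p1⊥))
      [⊗]  ⊢ p1, p1, (p1⊥ ⊗ p1⊥)
        [Ax]  ⊢ p1, p1⊥
        [Ax]  ⊢ p1, p1⊥
      [⊗]  ⊢ p1, p1, (p1⊥ ⊗ p1⊥)
        [Ax]  ⊢ p1, p1⊥
        [Ax]  ⊢ p1, p1⊥
  [⊗]  ⊢ p0, p1, (p0⊥ ⊗ p1⊥)
    [Ax]  ⊢ p0, p0⊥
    [Ax]  ⊢ p1, p1⊥

Result: YES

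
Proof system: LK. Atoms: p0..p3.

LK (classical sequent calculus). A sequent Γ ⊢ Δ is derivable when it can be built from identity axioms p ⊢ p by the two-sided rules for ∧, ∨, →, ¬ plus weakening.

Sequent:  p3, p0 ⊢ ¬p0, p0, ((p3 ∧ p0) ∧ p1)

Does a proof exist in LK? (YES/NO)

Proof tree:
[∧R] p3, p0 ⊢ ¬p0, p0, ((p3 ∧ p0) ∧ p1)
  [∧R] p3, p0 ⊢ (p3 ∧ p0)
    [Ax] p3 ⊢ p3
    [Ax] p0 ⊢ p0
  [WR]  ⊢ p0, ¬p0, p1
    [¬R]  ⊢ p0, ¬p0
      [Ax] p0 ⊢ p0

Result: YES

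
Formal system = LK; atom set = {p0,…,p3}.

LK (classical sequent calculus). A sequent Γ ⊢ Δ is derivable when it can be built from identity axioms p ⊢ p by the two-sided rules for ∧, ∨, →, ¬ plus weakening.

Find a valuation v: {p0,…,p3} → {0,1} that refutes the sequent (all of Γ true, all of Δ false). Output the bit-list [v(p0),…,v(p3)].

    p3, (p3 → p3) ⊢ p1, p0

Enumerate valuations to refute Γ ⊢ Δ:
  v=0000: Γ:[p3=F, (p3 → p3)=T] Δ:[p1=F, p0=F] refutes=False
  v=0001: Γ:[p3=T, (p3 → p3)=T] Δ:[p1=F, p0=F] refutes=True  ← countermodel

Result: [0, 0, 0, 1]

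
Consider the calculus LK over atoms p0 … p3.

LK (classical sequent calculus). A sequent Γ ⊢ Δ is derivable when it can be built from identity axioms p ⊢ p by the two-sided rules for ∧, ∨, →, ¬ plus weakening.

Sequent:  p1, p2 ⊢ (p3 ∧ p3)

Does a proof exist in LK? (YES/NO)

Enumerate valuations to refute Γ ⊢ Δ:
  v=0000: Γ:[p1=F, p2=F] Δ:[(p3 ∧ p3)=F] refutes=False
  v=0001: Γ:[p1=F, p2=F] Δ:[(p3 ∧ p3)=T] refutes=False
  v=0010: Γ:[p1=F, p2=T] Δ:[(p3 ∧ p3)=F] refutes=False
  v=0011: Γ:[p1=F, p2=T] Δ:[(p3 ∧ p3)=T] refutes=False
  v=0100: Γ:[p1=T, p2=F] Δ:[(p3 ∧ p3)=F] refutes=False
  v=0101: Γ:[p1=T, p2=F] Δ:[(p3 ∧ p3)=T] refutes=False
  v=0110: Γ:[p1=T, p2=T] Δ:[(p3 ∧ p3)=F] refutes=True  ← countermodel

Result: NO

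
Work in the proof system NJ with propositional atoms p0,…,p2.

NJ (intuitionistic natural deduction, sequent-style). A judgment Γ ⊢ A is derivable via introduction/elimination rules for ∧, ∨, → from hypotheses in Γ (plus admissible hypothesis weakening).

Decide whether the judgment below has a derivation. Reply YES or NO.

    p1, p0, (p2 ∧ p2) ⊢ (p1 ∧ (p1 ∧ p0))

Proof tree:
[Wk] p1, p0, (p2 ∧ p2) ⊢ (p1 ∧ (p1 ∧ p0))
  [∧I] p1, p0 ⊢ (p1 ∧ (p1 ∧ p0))
    [Ax] p1 ⊢ p1
    [∧I] p1, p0 ⊢ (p1 ∧ p0)
      [Ax] p1 ⊢ p1
      [Ax] p0 ⊢ p0

Result: YES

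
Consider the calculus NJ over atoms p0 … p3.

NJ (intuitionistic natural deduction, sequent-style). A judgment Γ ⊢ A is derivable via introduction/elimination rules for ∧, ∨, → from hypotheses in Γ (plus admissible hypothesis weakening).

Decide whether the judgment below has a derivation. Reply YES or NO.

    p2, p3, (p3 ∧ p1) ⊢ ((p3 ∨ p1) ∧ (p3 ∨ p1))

Derivation (root first):
[Wk] p2, p3, (p3 ∧ p1) ⊢ ((p3 ∨ p1) ∧ (p3 ∨ p1))
  [∧I] p2, p3 ⊢ ((p3 ∨ p1) ∧ (p3 ∨ p1))
    [Wk] p3, p2 ⊢ (p3 ∨ p1)
      [∨I₁] p3 ⊢ (p3 ∨ p1)
        [Ax] p3 ⊢ p3
    [Wk] p3, p2 ⊢ (p3 ∨ p1)
      [∨I₁] p3 ⊢ (p3 ∨ p1)
        [Ax] p3 ⊢ p3

Result: YES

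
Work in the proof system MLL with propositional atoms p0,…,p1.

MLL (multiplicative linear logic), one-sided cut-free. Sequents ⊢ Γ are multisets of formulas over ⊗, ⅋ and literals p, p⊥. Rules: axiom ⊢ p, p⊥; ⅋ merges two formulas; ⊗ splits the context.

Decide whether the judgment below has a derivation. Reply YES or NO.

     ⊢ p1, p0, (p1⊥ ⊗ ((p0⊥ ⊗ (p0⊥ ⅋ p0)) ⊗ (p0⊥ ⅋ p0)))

Proof tree:
[⊗]  ⊢ p1, p0, (p1⊥ ⊗ ((p0⊥ ⊗ (p0⊥ ⅋ p0)) ⊗ (p0⊥ ⅋ p0)))
  [Ax]  ⊢ p1, p1⊥
  [⊗]  ⊢ p0, ((p0⊥ ⊗ (p0⊥ ⅋ p0)) ⊗ (p0⊥ ⅋ p0))
    [⊗]  ⊢ p0, (p0⊥ ⊗ (p0⊥ ⅋ p0))
      [Ax]  ⊢ p0, p0⊥
      [⅋]  ⊢ (p0⊥ ⅋ p0)
        [Ax]  ⊢ p0, p0⊥
    [⅋]  ⊢ (p0⊥ ⅋ p0)
      [Ax]  ⊢ p0, p0⊥

Result: YES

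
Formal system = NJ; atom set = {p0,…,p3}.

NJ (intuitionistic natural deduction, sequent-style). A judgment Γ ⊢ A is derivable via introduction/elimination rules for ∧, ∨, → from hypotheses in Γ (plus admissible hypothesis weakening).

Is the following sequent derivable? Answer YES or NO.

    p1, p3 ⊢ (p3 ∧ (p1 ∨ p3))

Derivation (root first):
[∧I] p1, p3 ⊢ (p3 ∧ (p1 ∨ p3))
  [Ax] p3 ⊢ p3
  [∨I₁] p1 ⊢ (p1 ∨ p3)
    [Ax] p1 ⊢ p1

Result: YES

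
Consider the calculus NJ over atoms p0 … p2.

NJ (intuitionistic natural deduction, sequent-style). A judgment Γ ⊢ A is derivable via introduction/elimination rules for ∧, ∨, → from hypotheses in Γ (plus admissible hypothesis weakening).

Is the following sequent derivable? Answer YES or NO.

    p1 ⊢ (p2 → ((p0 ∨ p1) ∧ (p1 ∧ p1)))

Proof tree:
[→I] p1 ⊢ (p2 → ((p0 ∨ p1) ∧ (p1 ∧ p1)))
  [∧I] p1, p2 ⊢ ((p0 ∨ p1) ∧ (p1 ∧ p1))
    [∨I₂] p1, p2 ⊢ (p0 ∨ p1)
      [Wk] p1, p2 ⊢ p1
        [Ax] p1 ⊢ p1
    [∧I] p1 ⊢ (p1 ∧ p1)
      [Ax] p1 ⊢ p1
      [Ax] p1 ⊢ p1

Result: YES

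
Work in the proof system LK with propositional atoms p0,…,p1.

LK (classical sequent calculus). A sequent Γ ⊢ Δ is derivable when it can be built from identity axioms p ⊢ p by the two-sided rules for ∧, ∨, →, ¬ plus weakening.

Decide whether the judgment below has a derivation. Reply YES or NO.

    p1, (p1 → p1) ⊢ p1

Proof tree:
[→L] p1, (p1 → p1) ⊢ p1
  [WL] p1, p1 ⊢ p1
    [Ax] p1 ⊢ p1
  [WL] p1, p1 ⊢ p1
    [Ax] p1 ⊢ p1

Result: YES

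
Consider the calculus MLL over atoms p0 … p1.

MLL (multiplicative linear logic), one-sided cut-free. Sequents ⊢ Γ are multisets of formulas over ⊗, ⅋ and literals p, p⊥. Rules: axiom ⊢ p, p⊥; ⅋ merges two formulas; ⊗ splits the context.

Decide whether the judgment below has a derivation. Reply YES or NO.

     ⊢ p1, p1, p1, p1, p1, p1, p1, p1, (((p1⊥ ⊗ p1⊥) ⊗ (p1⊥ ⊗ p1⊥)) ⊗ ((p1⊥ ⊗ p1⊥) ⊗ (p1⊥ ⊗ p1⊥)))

Derivation trace:
[⊗]  ⊢ p1, p1, p1, p1, p1, p1, p1, p1, (((p1⊥ ⊗ p1⊥) ⊗ (p1⊥ ⊗ p1⊥)) ⊗ ((p1⊥ ⊗ p1⊥) ⊗ (p1⊥ ⊗ p1⊥)))
  [⊗]  ⊢ p1, p1, p1, p1, ((p1⊥ ⊗ p1⊥) ⊗ (p1⊥ ⊗ p1⊥))
    [⊗]  ⊢ p1, p1, (p1⊥ ⊗ p1⊥)
      [Ax]  ⊢ p1, p1⊥
      [Ax]  ⊢ p1, p1⊥
    [⊗]  ⊢ p1, p1, (p1⊥ ⊗ p1⊥)
      [Ax]  ⊢ p1, p1⊥
      [Ax]  ⊢ p1, p1⊥
  [⊗]  ⊢ p1, p1, p1, p1, ((p1⊥ ⊗ p1⊥) ⊗ (p1⊥ ⊗ p1⊥))
    [⊗]  ⊢ p1, p1, (p1⊥ ⊗ p1⊥)
      [Ax]  ⊢ p1, p1⊥
      [Ax]  ⊢ p1, p1⊥
    [⊗]  ⊢ p1, p1, (p1⊥ ⊗ p1⊥)
      [Ax]  ⊢ p1, p1⊥
      [Ax]  ⊢ p1, p1⊥

Result: YES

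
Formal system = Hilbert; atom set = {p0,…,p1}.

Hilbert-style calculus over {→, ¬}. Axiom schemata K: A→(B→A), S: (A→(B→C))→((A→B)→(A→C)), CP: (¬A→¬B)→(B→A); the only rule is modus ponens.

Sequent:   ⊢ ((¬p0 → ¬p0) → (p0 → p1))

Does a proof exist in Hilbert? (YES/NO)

Enumerate valuations to refute Γ ⊢ Δ:
  v=00: Γ:[] Δ:[((¬p0 → ¬p0) → (p0 → p1))=T] refutes=False
  v=01: Γ:[] Δ:[((¬p0 → ¬p0) → (p0 → p1))=T] refutes=False
  v=10: Γ:[] Δ:[((¬p0 → ¬p0) → (p0 → p1))=F] refutes=True  ← countermodel

Result: NO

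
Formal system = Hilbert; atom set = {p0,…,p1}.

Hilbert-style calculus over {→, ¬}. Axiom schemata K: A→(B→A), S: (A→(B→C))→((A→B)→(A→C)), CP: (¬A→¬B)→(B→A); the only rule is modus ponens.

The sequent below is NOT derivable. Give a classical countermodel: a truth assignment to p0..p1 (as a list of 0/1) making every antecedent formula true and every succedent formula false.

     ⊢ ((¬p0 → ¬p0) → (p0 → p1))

Search for a countermodel by truth-table:
  v=00: Γ:[] Δ:[((¬p0 → ¬p0) → (p0 → p1))=T] refutes=False
  v=01: Γ:[] Δ:[((¬p0 → ¬p0) → (p0 → p1))=T] refutes=False
  v=10: Γ:[] Δ:[((¬p0 → ¬p0) → (p0 → p1))=F] refutes=True  ← countermodel

Result: [1, 0]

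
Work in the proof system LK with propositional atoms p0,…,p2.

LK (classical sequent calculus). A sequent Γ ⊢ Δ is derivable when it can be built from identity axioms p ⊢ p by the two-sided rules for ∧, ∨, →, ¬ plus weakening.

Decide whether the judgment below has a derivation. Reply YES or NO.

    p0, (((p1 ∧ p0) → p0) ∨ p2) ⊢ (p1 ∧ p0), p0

Derivation trace:
[∨L] p0, (((p1 ∧ p0) → p0) ∨ p2) ⊢ (p1 ∧ p0), p0
  [→L] p0, ((p1 ∧ p0) → p0) ⊢ (p1 ∧ p0), p0
    [∧R] p0 ⊢ p0, (p1 ∧ p0)
      [WR] p0 ⊢ p0, p1
        [Ax] p0 ⊢ p0
      [Ax] p0 ⊢ p0
    [∧R] p0 ⊢ p0, (p1 ∧ p0)
      [WR] p0 ⊢ p0, p1
        [Ax] p0 ⊢ p0
      [Ax] p0 ⊢ p0
  [WL] p0, p2 ⊢ p0
    [Ax] p0 ⊢ p0

Result: YES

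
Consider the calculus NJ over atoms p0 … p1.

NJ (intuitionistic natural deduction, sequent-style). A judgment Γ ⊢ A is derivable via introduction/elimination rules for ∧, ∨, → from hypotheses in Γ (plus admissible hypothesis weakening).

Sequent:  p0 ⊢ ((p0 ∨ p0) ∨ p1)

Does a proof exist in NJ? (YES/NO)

Derivation trace:
[∨I₁] p0 ⊢ ((p0 ∨ p0) ∨ p1)
  [∨I₂] p0 ⊢ (p0 ∨ p0)
    [Ax] p0 ⊢ p0

Result: YES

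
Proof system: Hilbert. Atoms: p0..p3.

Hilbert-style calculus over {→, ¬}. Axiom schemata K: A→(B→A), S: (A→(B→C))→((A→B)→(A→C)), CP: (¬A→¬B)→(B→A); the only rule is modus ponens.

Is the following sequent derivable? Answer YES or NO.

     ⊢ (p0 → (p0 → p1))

Truth-table refutation:
  v=0000: Γ:[] Δ:[(p0 → (p0 → p1))=T] refutes=False
  v=0001: Γ:[] Δ:[(p0 → (p0 → p1))=T] refutes=False
  v=0010: Γ:[] Δ:[(p0 → (p0 → p1))=T] refutes=False
  v=0011: Γ:[] Δ:[(p0 → (p0 → p1))=T] refutes=False
  v=0100: Γ:[] Δ:[(p0 → (p0 → p1))=T] refutes=False
  v=0101: Γ:[] Δ:[(p0 → (p0 → p1))=T] refutes=False
  v=0110: Γ:[] Δ:[(p0 → (p0 → p1))=T] refutes=False
  v=0111: Γ:[] Δ:[(p0 → (p0 → p1))=T] refutes=False
  v=1000: Γ:[] Δ:[(p0 → (p0 → p1))=F] refutes=True  ← countermodel

Result: NO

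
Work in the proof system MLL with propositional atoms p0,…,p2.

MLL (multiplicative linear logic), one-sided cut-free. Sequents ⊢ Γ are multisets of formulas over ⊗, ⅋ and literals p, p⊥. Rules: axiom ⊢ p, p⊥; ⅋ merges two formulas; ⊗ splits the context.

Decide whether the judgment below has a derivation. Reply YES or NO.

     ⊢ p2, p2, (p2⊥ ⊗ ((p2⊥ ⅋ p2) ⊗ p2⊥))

Derivation (root first):
[⊗]  ⊢ p2, p2, (p2⊥ ⊗ ((p2⊥ ⅋ p2) ⊗ p2⊥))
  [Ax]  ⊢ p2, p2⊥
  [⊗]  ⊢ p2, ((p2⊥ ⅋ p2) ⊗ p2⊥)
    [⅋]  ⊢ (p2⊥ ⅋ p2)
      [Ax]  ⊢ p2, p2⊥
    [Ax]  ⊢ p2, p2⊥

Result: YES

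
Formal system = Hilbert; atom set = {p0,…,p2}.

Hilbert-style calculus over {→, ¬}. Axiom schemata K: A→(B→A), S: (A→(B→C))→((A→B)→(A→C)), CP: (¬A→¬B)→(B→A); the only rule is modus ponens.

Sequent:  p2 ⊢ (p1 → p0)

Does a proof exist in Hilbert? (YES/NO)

Enumerate valuations to refute Γ ⊢ Δ:
  v=000: Γ:[p2=F] Δ:[(p1 → p0)=T] refutes=False
  v=001: Γ:[p2=T] Δ:[(p1 → p0)=T] refutes=False
  v=010: Γ:[p2=F] Δ:[(p1 → p0)=F] refutes=False
  v=011: Γ:[p2=T] Δ:[(p1 → p0)=F] refutes=True  ← countermodel

Result: NO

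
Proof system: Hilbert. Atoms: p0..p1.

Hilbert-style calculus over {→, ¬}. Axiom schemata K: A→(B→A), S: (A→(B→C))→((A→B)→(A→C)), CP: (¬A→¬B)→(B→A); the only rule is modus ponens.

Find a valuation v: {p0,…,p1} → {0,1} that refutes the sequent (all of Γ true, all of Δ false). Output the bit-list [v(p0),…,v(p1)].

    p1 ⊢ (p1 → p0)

Truth-table refutation:
  v=00: Γ:[p1=F] Δ:[(p1 → p0)=T] refutes=False
  v=01: Γ:[p1=T] Δ:[(p1 → p0)=F] refutes=True  ← countermodel

Result: [0, 1]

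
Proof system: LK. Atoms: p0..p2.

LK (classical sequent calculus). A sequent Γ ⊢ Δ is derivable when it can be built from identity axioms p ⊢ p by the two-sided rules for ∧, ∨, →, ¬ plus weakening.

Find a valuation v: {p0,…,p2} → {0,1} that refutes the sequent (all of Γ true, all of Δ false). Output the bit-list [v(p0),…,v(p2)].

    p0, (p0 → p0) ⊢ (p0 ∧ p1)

Search for a countermodel by truth-table:
  v=000: Γ:[p0=F, (p0 → p0)=T] Δ:[(p0 ∧ p1)=F] refutes=False
  v=001: Γ:[p0=F, (p0 → p0)=T] Δ:[(p0 ∧ p1)=F] refutes=False
  v=010: Γ:[p0=F, (p0 → p0)=T] Δ:[(p0 ∧ p1)=F] refutes=False
  v=011: Γ:[p0=F, (p0 → p0)=T] Δ:[(p0 ∧ p1)=F] refutes=False
  v=100: Γ:[p0=T, (p0 → p0)=T] Δ:[(p0 ∧ p1)=F] refutes=True  ← countermodel

Result: [1, 0, 0]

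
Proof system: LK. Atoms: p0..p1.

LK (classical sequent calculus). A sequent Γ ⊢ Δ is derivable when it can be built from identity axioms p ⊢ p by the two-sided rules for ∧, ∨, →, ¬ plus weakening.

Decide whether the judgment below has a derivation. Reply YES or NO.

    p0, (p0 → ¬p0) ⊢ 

Derivation trace:
[→L] p0, (p0 → ¬p0) ⊢ 
  [Ax] p0 ⊢ p0
  [¬L] p0, ¬p0 ⊢ 
    [Ax] p0 ⊢ p0

Result: YES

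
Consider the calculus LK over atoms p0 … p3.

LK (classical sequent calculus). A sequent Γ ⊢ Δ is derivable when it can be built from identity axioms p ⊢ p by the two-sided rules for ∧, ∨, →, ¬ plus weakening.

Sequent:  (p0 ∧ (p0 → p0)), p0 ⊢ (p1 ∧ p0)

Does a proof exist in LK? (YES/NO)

Search for a countermodel by truth-table:
  v=0000: Γ:[(p0 ∧ (p0 → p0))=F, p0=F] Δ:[(p1 ∧ p0)=F] refutes=False
  v=0001: Γ:[(p0 ∧ (p0 → p0))=F, p0=F] Δ:[(p1 ∧ p0)=F] refutes=False
  v=0010: Γ:[(p0 ∧ (p0 → p0))=F, p0=F] Δ:[(p1 ∧ p0)=F] refutes=False
  v=0011: Γ:[(p0 ∧ (p0 → p0))=F, p0=F] Δ:[(p1 ∧ p0)=F] refutes=False
  v=0100: Γ:[(p0 ∧ (p0 → p0))=F, p0=F] Δ:[(p1 ∧ p0)=F] refutes=False
  v=0101: Γ:[(p0 ∧ (p0 → p0))=F, p0=F] Δ:[(p1 ∧ p0)=F] refutes=False
  v=0110: Γ:[(p0 ∧ (p0 → p0))=F, p0=F] Δ:[(p1 ∧ p0)=F] refutes=False
  v=0111: Γ:[(p0 ∧ (p0 → p0))=F, p0=F] Δ:[(p1 ∧ p0)=F] refutes=False
  v=1000: Γ:[(p0 ∧ (p0 → p0))=T, p0=T] Δ:[(p1 ∧ p0)=F] refutes=True  ← countermodel

Result: NO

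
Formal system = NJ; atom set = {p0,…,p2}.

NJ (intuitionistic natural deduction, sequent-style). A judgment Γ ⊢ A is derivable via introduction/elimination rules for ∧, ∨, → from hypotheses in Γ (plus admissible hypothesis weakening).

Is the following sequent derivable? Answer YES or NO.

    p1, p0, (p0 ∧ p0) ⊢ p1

Proof tree:
[Wk] p1, p0, (p0 ∧ p0) ⊢ p1
  [Wk] p1, p0 ⊢ p1
    [Ax] p1 ⊢ p1

Result: YES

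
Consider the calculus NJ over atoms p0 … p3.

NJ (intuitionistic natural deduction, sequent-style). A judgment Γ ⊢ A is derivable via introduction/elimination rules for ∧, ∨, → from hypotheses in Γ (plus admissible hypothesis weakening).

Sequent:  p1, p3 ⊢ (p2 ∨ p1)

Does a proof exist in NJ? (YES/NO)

Proof tree:
[Wk] p1, p3 ⊢ (p2 ∨ p1)
  [∨I₂] p1 ⊢ (p2 ∨ p1)
    [Ax] p1 ⊢ p1

Result: YES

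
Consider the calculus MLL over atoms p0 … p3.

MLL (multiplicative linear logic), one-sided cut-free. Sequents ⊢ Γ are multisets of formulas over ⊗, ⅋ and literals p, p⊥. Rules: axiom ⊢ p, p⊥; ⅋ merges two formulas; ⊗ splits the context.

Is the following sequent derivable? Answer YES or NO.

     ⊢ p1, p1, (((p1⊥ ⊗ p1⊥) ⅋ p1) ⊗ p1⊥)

Proof tree:
[⊗]  ⊢ p1, p1, (((p1⊥ ⊗ p1⊥) ⅋ p1) ⊗ p1⊥)
  [⅋]  ⊢ p1, ((p1⊥ ⊗ p1⊥) ⅋ p1)
    [⊗]  ⊢ p1, p1, (p1⊥ ⊗ p1⊥)
      [Ax]  ⊢ p1, p1⊥
      [Ax]  ⊢ p1, p1⊥
  [Ax]  ⊢ p1, p1⊥

Result: YES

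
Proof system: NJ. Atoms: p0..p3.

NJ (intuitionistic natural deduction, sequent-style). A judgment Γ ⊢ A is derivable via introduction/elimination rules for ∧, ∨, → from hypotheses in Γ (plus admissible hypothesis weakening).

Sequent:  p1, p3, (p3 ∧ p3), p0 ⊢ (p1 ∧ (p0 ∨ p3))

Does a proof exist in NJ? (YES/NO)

Proof tree:
[∧I] p1, p3, (p3 ∧ p3), p0 ⊢ (p1 ∧ (p0 ∨ p3))
  [Wk] p1, p3, (p3 ∧ p3) ⊢ p1
    [Wk] p1, p3 ⊢ p1
      [Ax] p1 ⊢ p1
  [∨I₁] p0 ⊢ (p0 ∨ p3)
    [Ax] p0 ⊢ p0

Result: YES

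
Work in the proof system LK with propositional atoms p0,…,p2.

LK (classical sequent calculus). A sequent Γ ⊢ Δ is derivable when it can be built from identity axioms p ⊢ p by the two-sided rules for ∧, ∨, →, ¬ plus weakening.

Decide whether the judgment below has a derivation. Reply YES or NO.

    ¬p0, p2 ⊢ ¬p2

Truth-table refutation:
  v=000: Γ:[¬p0=T, p2=F] Δ:[¬p2=T] refutes=False
  v=001: Γ:[¬p0=T, p2=T] Δ:[¬p2=F] refutes=True  ← countermodel

Result: NO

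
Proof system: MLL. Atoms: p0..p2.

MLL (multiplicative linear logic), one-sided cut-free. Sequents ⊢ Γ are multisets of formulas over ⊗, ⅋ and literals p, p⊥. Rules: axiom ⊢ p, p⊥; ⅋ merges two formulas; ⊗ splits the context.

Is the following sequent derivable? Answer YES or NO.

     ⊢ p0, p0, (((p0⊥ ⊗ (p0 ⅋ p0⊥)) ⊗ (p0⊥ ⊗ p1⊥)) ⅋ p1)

Proof tree:
[⅋]  ⊢ p0, p0, (((p0⊥ ⊗ (p0 ⅋ p0⊥)) ⊗ (p0⊥ ⊗ p1⊥)) ⅋ p1)
  [⊗]  ⊢ p0, p0, p1, ((p0⊥ ⊗ (p0 ⅋ p0⊥)) ⊗ (p0⊥ ⊗ p1⊥))
    [⊗]  ⊢ p0, (p0⊥ ⊗ (p0 ⅋ p0⊥))
      [Ax]  ⊢ p0, p0⊥
      [⅋]  ⊢ (p0 ⅋ p0⊥)
        [Ax]  ⊢ p0, p0⊥
    [⊗]  ⊢ p0, p1, (p0⊥ ⊗ p1⊥)
      [Ax]  ⊢ p0, p0⊥
      [Ax]  ⊢ p1, p1⊥

Result: YES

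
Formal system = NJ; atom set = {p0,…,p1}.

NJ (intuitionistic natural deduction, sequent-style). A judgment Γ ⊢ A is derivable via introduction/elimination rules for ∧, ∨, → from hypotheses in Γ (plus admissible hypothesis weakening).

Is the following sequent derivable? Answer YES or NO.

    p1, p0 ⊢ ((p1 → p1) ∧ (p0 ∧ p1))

Proof tree:
[∧I] p1, p0 ⊢ ((p1 → p1) ∧ (p0 ∧ p1))
  [→I]  ⊢ (p1 → p1)
    [Ax] p1 ⊢ p1
  [∧I] p1, p0 ⊢ (p0 ∧ p1)
    [Ax] p0 ⊢ p0
    [Ax] p1 ⊢ p1

Result: YES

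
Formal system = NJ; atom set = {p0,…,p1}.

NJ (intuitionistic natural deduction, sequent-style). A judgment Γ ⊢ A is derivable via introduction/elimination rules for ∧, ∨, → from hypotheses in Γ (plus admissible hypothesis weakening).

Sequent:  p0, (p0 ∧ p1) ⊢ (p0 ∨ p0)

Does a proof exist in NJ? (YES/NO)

Proof tree:
[Wk] p0, (p0 ∧ p1) ⊢ (p0 ∨ p0)
  [∨I₁] p0 ⊢ (p0 ∨ p0)
    [Ax] p0 ⊢ p0

Result: YES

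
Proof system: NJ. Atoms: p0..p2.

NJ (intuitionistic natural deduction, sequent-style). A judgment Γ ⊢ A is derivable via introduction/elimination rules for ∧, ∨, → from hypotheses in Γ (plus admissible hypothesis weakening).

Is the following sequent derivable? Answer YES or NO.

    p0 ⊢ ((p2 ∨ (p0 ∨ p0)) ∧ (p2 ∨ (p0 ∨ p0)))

Derivation trace:
[∧I] p0 ⊢ ((p2 ∨ (p0 ∨ p0)) ∧ (p2 ∨ (p0 ∨ p0)))
  [∨I₂] p0 ⊢ (p2 ∨ (p0 ∨ p0))
    [∨I₂] p0 ⊢ (p0 ∨ p0)
      [Ax] p0 ⊢ p0
  [∨I₂] p0 ⊢ (p2 ∨ (p0 ∨ p0))
    [∨I₂] p0 ⊢ (p0 ∨ p0)
      [Ax] p0 ⊢ p0

Result: YES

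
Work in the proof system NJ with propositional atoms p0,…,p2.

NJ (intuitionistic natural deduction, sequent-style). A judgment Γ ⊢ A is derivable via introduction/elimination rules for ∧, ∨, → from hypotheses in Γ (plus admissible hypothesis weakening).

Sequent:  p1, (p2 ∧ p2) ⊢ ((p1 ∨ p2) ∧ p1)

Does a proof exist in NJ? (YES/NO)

Derivation (root first):
[∧I] p1, (p2 ∧ p2) ⊢ ((p1 ∨ p2) ∧ p1)
  [Wk] p1, (p2 ∧ p2) ⊢ (p1 ∨ p2)
    [∨I₁] p1 ⊢ (p1 ∨ p2)
      [Ax] p1 ⊢ p1
  [Ax] p1 ⊢ p1

Result: YES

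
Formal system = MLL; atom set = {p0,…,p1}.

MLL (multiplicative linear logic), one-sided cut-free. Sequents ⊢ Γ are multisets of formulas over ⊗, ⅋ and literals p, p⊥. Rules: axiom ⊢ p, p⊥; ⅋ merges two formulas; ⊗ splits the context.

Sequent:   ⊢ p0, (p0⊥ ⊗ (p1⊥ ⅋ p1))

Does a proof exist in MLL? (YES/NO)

Derivation (root first):
[⊗]  ⊢ p0, (p0⊥ ⊗ (p1⊥ ⅋ p1))
  [Ax]  ⊢ p0, p0⊥
  [⅋]  ⊢ (p1⊥ ⅋ p1)
    [Ax]  ⊢ p1, p1⊥

Result: YES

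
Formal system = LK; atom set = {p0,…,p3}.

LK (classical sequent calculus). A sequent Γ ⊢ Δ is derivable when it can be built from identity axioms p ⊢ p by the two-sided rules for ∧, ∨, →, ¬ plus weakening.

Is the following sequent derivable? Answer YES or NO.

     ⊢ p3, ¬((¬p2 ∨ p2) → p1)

Truth-table refutation:
  v=0000: Γ:[] Δ:[p3=F, ¬((¬p2 ∨ p2) → p1)=T] refutes=False
  v=0001: Γ:[] Δ:[p3=T, ¬((¬p2 ∨ p2) → p1)=T] refutes=False
  v=0010: Γ:[] Δ:[p3=F, ¬((¬p2 ∨ p2) → p1)=T] refutes=False
  v=0011: Γ:[] Δ:[p3=T, ¬((¬p2 ∨ p2) → p1)=T] refutes=False
  v=0100: Γ:[] Δ:[p3=F, ¬((¬p2 ∨ p2) → p1)=F] refutes=True  ← countermodel

Result: NO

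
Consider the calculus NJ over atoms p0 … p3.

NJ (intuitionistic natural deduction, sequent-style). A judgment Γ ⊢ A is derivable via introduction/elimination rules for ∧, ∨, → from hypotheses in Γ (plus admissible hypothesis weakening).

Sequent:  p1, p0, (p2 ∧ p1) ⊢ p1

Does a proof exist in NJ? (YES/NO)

Derivation (root first):
[Wk] p1, p0, (p2 ∧ p1) ⊢ p1
  [Wk] p1, p0 ⊢ p1
    [Ax] p1 ⊢ p1

Result: YES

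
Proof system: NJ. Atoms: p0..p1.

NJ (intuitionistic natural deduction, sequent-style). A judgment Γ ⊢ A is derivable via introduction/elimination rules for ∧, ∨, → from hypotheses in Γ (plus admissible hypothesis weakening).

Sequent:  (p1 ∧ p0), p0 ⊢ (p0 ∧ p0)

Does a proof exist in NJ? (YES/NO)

Derivation trace:
[∧I] (p1 ∧ p0), p0 ⊢ (p0 ∧ p0)
  [Ax] p0 ⊢ p0
  [Wk] p0, (p1 ∧ p0) ⊢ p0
    [Ax] p0 ⊢ p0

Result: YES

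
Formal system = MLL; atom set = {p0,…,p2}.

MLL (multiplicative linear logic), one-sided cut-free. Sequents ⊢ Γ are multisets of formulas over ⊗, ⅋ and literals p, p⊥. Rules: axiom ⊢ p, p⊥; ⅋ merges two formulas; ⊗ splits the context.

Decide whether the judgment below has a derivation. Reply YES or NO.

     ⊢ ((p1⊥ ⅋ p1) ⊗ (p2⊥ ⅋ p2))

Proof tree:
[⊗]  ⊢ ((p1⊥ ⅋ p1) ⊗ (p2⊥ ⅋ p2))
  [⅋]  ⊢ (p1⊥ ⅋ p1)
    [Ax]  ⊢ p1, p1⊥
  [⅋]  ⊢ (p2⊥ ⅋ p2)
    [Ax]  ⊢ p2, p2⊥

Result: YES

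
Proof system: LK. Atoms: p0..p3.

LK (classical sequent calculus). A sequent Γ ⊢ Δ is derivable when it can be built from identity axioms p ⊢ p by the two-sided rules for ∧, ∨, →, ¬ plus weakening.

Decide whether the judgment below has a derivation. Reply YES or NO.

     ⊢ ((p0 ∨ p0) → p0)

Derivation trace:
[→R]  ⊢ ((p0 ∨ p0) → p0)
  [∨L] (p0 ∨ p0) ⊢ p0
    [Ax] p0 ⊢ p0
    [Ax] p0 ⊢ p0

Result: YES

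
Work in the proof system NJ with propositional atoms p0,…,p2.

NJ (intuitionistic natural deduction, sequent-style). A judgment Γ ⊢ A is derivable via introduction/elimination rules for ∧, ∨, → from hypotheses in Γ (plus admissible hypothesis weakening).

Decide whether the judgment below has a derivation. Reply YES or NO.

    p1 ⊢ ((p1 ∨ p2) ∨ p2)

Derivation trace:
[∨I₁] p1 ⊢ ((p1 ∨ p2) ∨ p2)
  [∨I₁] p1 ⊢ (p1 ∨ p2)
    [Ax] p1 ⊢ p1

Result: YES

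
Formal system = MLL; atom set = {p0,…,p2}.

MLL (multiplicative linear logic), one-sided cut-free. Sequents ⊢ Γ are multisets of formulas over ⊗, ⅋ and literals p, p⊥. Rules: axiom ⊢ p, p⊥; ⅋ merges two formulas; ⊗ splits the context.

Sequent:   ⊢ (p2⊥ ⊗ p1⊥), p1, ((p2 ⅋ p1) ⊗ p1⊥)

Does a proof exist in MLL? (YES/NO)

Proof tree:
[⊗]  ⊢ (p2⊥ ⊗ p1⊥), p1, ((p2 ⅋ p1) ⊗ p1⊥)
  [⅋]  ⊢ (p2⊥ ⊗ p1⊥), (p2 ⅋ p1)
    [⊗]  ⊢ p2, p1, (p2⊥ ⊗ p1⊥)
      [Ax]  ⊢ p2, p2⊥
      [Ax]  ⊢ p1, p1⊥
  [Ax]  ⊢ p1, p1⊥

Result: YES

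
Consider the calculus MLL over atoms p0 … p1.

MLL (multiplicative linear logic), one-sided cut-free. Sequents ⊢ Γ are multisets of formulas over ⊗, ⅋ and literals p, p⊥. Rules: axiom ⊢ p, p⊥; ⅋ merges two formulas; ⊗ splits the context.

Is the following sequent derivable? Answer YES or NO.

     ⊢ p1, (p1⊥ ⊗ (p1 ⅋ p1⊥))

Derivation (root first):
[⊗]  ⊢ p1, (p1⊥ ⊗ (p1 ⅋ p1⊥))
  [Ax]  ⊢ p1, p1⊥
  [⅋]  ⊢ (p1 ⅋ p1⊥)
    [Ax]  ⊢ p1, p1⊥

Result: YES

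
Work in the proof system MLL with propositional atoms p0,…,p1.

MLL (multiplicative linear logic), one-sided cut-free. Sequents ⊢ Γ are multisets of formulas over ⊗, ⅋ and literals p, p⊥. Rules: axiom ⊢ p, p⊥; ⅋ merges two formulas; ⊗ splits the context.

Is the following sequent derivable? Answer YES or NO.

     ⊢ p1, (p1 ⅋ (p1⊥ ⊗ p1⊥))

Proof tree:
[⅋]  ⊢ p1, (p1 ⅋ (p1⊥ ⊗ p1⊥))
  [⊗]  ⊢ p1, p1, (p1⊥ ⊗ p1⊥)
    [Ax]  ⊢ p1, p1⊥
    [Ax]  ⊢ p1, p1⊥

Result: YES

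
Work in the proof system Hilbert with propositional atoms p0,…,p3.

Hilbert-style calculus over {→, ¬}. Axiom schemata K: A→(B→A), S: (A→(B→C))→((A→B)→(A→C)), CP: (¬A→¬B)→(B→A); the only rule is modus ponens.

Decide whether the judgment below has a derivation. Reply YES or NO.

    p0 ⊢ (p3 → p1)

Search for a countermodel by truth-table:
  v=0000: Γ:[p0=F] Δ:[(p3 → p1)=T] refutes=False
  v=0001: Γ:[p0=F] Δ:[(p3 → p1)=F] refutes=False
  v=0010: Γ:[p0=F] Δ:[(p3 → p1)=T] refutes=False
  v=0011: Γ:[p0=F] Δ:[(p3 → p1)=F] refutes=False
  v=0100: Γ:[p0=F] Δ:[(p3 → p1)=T] refutes=False
  v=0101: Γ:[p0=F] Δ:[(p3 → p1)=T] refutes=False
  v=0110: Γ:[p0=F] Δ:[(p3 → p1)=T] refutes=False
  v=0111: Γ:[p0=F] Δ:[(p3 → p1)=T] refutes=False
  v=1000: Γ:[p0=T] Δ:[(p3 → p1)=T] refutes=False
  v=1001: Γ:[p0=T] Δ:[(p3 → p1)=F] refutes=True  ← countermodel

Result: NO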